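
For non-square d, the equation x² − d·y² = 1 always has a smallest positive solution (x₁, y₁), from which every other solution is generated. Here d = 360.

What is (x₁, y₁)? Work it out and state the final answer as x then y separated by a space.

[18; 1,36] for √360; ℓ=2 ⇒ convergent index 1
k=0  a_k=18  p_k/q_k = 18/1
k=1  a_k=1  p_k/q_k = 19/1
→ (19, 1).  Check: 19²=361, 360·1²=360, difference 1.

19 1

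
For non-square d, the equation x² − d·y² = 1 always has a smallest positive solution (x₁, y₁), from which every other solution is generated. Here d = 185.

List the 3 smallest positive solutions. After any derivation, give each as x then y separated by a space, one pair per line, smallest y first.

√185 = [13; 1,1,1,1,26, …], period ℓ=5 (odd) → k=9
k=0  a_k=13  p_k/q_k = 13/1
…
k=3  a_k=1  p_k/q_k = 41/3
…
k=8  a_k=1  p_k/q_k = 5563/409
k=9  a_k=1  p_k/q_k = 9249/680
→ (9249, 680).  Check: 9249²=85544001, 185·680²=85544000, difference 1.
(9249+680√185)^2 = 171088001 + 12578640√185
(9249+680√185)^3 = 3164785833249 + 232679682040√185

9249 680
171088001 12578640
3164785833249 232679682040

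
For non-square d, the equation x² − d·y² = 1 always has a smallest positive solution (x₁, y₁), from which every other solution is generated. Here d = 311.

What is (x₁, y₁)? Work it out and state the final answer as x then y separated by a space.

16883880 957397

d=311: √d = [17; 1,1,1,2,1,…,1,1,34] (ℓ=16, even), read p_15/q_15
i=0: a=17 ⇒ p=17, q=1
i=1: a=1 ⇒ p=18, q=1
…
i=8: a=17 ⇒ p=71158, q=4035
…
i=11: a=1 ⇒ p=1594239, q=90401
…
i=14: a=1 ⇒ p=10724507, q=608131
i=15: a=1 ⇒ p=16883880, q=957397
(x₁, y₁) = (16883880, 957397);  16883880² − 311·957397² = 1 ✓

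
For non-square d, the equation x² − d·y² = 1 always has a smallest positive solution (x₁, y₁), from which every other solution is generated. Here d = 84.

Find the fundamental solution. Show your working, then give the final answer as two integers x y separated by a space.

55 6

√84 = [9; 6,18, …], period ℓ=2 (even) → k=1
step 0: (9, 1)  from 9·(1,0) + (0,1)
step 1: (55, 6)  from 6·(9,1) + (1,0)
fundamental: x₁=55, y₁=6  (since 3025 − 84·36 = 1)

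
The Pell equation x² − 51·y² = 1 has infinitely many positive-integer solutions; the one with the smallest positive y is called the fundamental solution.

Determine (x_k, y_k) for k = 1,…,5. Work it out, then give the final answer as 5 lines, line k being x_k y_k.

[7; 7,14] for √51; ℓ=2 ⇒ convergent index 1
k=0  a_k=7  p_k/q_k = 7/1
k=1  a_k=7  p_k/q_k = 50/7
→ (50, 7).  Check: 50²=2500, 51·7²=2499, difference 1.
(50+7√51)^2 = 4999 + 700√51
(50+7√51)^3 = 499850 + 69993√51
(50+7√51)^4 = 49980001 + 6998600√51
(50+7√51)^5 = 4997500250 + 699790007√51

50 7
4999 700
499850 69993
49980001 6998600
4997500250 699790007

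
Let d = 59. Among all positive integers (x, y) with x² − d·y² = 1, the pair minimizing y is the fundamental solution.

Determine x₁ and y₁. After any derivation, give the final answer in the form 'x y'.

530 69

√59 = [7; 1,2,7,2,1,14, …], period ℓ=6 (even) → k=5
i=0: a=7 ⇒ p=7, q=1
i=1: a=1 ⇒ p=8, q=1
…
i=4: a=2 ⇒ p=361, q=47
i=5: a=1 ⇒ p=530, q=69
(x₁, y₁) = (530, 69);  530² − 59·69² = 1 ✓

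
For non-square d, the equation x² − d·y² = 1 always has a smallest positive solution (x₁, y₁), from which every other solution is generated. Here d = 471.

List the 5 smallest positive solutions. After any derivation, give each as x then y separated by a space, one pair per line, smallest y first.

7838695 361188
122890278606049 5662485139320
1926598824915678693415 88772987898323613612
30204041151744689101078780801 1391728752747293974319493360
473520532711948744867536551663095975 21818674431032810307068783683516788

[21; 1,2,2,1,3,…,2,1,42] for √471; ℓ=14 ⇒ convergent index 13
i=0: a=21 ⇒ p=21, q=1
…
i=2: a=2 ⇒ p=65, q=3
…
i=4: a=1 ⇒ p=217, q=10
…
i=6: a=4 ⇒ p=3429, q=158
i=7: a=14 ⇒ p=48809, q=2249
i=8: a=4 ⇒ p=198665, q=9154
…
i=10: a=1 ⇒ p=843469, q=38865
…
i=12: a=2 ⇒ p=5506953, q=253747
i=13: a=1 ⇒ p=7838695, q=361188
fundamental: x₁=7838695, y₁=361188  (since 61445139303025 − 471·130456771344 = 1)
k=2:  x_2 = 7838695·7838695+471·361188·361188 = 122890278606049,  y_2 = 7838695·361188+361188·7838695 = 5662485139320
k=3:  x_3 = 7838695·122890278606049+471·361188·5662485139320 = 1926598824915678693415,  y_3 = 7838695·5662485139320+361188·122890278606049 = 88772987898323613612
k=4:  x_4 = 7838695·1926598824915678693415+471·361188·88772987898323613612 = 30204041151744689101078780801,  y_4 = 7838695·88772987898323613612+361188·1926598824915678693415 = 1391728752747293974319493360
k=5:  x_5 = 7838695·30204041151744689101078780801+471·361188·1391728752747293974319493360 = 473520532711948744867536551663095975,  y_5 = 7838695·1391728752747293974319493360+361188·30204041151744689101078780801 = 21818674431032810307068783683516788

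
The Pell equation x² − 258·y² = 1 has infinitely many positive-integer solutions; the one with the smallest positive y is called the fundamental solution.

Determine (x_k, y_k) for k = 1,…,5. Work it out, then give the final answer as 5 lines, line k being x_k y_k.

√258 → a₀=16, period (16,32); ℓ=2 even so k=1
a_0=16:  p_0=16·1+0=16,  q_0=16·0+1=1
a_1=16:  p_1=16·16+1=257,  q_1=16·1+0=16
fundamental: x₁=257, y₁=16  (since 66049 − 258·256 = 1)
(x_2, y_2) = (257·257 + 258·16·16, 257·16 + 16·257) = (132097, 8224)
(x_3, y_3) = (257·132097 + 258·16·8224, 257·8224 + 16·132097) = (67897601, 4227120)
(x_4, y_4) = (257·67897601 + 258·16·4227120, 257·4227120 + 16·67897601) = (34899234817, 2172731456)
(x_5, y_5) = (257·34899234817 + 258·16·2172731456, 257·2172731456 + 16·34899234817) = (17938138798337, 1116779741264)

257 16
132097 8224
67897601 4227120
34899234817 2172731456
17938138798337 1116779741264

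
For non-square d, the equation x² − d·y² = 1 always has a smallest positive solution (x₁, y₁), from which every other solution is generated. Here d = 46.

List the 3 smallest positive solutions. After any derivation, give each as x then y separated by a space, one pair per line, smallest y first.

24335 3588
1184384449 174627960
57643991108495 8499142809612

d=46: √d = [6; 1,3,1,1,2,6,2,1,1,3,1,12] (ℓ=12, even), read p_11/q_11
a_0=6:  p_0=6·1+0=6,  q_0=6·0+1=1
a_1=1:  p_1=1·6+1=7,  q_1=1·1+0=1
…
a_9=1:  p_9=1·3147+2150=5297,  q_9=1·464+317=781
a_10=3:  p_10=3·5297+3147=19038,  q_10=3·781+464=2807
a_11=1:  p_11=1·19038+5297=24335,  q_11=1·2807+781=3588
→ (24335, 3588).  Check: 24335²=592192225, 46·3588²=592192224, difference 1.
(x_2, y_2) = (24335·24335 + 46·3588·3588, 24335·3588 + 3588·24335) = (1184384449, 174627960)
(x_3, y_3) = (24335·1184384449 + 46·3588·174627960, 24335·174627960 + 3588·1184384449) = (57643991108495, 8499142809612)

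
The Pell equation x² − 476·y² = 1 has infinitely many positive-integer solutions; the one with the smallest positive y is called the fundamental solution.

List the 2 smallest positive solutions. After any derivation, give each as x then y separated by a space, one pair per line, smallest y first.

d=476: √d = [21; 1,4,2,10,2,4,1,42] (ℓ=8, even), read p_7/q_7
step 0: (21, 1)  from 21·(1,0) + (0,1)
…
step 2: (109, 5)  from 4·(22,1) + (21,1)
…
step 4: (2509, 115)  from 10·(240,11) + (109,5)
step 5: (5258, 241)  from 2·(2509,115) + (240,11)
step 6: (23541, 1079)  from 4·(5258,241) + (2509,115)
step 7: (28799, 1320)  from 1·(23541,1079) + (5258,241)
fundamental: x₁=28799, y₁=1320  (since 829382401 − 476·1742400 = 1)
(28799+1320√476)^2 = 1658764801 + 76029360√476

28799 1320
1658764801 76029360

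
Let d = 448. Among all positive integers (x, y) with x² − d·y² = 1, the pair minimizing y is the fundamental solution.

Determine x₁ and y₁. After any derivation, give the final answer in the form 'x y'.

127 6

d=448: √d = [21; 6,42] (ℓ=2, even), read p_1/q_1
a_0=21:  p_0=21·1+0=21,  q_0=21·0+1=1
a_1=6:  p_1=6·21+1=127,  q_1=6·1+0=6
→ (127, 6).  Check: 127²=16129, 448·6²=16128, difference 1.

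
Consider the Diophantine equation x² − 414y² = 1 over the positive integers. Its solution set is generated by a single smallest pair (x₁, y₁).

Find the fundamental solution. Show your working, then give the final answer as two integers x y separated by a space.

d=414: √d = [20; 2,1,7,2,7,1,2,40] (ℓ=8, even), read p_7/q_7
step 0: (20, 1)  from 20·(1,0) + (0,1)
…
step 4: (997, 49)  from 2·(468,23) + (61,3)
step 5: (7447, 366)  from 7·(997,49) + (468,23)
step 6: (8444, 415)  from 1·(7447,366) + (997,49)
step 7: (24335, 1196)  from 2·(8444,415) + (7447,366)
→ (24335, 1196).  Check: 24335²=592192225, 414·1196²=592192224, difference 1.

24335 1196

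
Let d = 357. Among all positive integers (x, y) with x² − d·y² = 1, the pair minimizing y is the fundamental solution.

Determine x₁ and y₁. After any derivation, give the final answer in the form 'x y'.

√357 = [18; 1,8,2,8,1,36, …], period ℓ=6 (even) → k=5
i=0: a=18 ⇒ p=18, q=1
i=1: a=1 ⇒ p=19, q=1
i=2: a=8 ⇒ p=170, q=9
i=3: a=2 ⇒ p=359, q=19
i=4: a=8 ⇒ p=3042, q=161
i=5: a=1 ⇒ p=3401, q=180
fundamental: x₁=3401, y₁=180  (since 11566801 − 357·32400 = 1)

3401 180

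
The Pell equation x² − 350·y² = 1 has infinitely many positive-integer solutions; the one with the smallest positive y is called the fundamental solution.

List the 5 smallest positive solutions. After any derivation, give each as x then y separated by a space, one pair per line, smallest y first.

449 24
403201 21552
362074049 19353672
325142092801 17379575904
291977237261249 15606839808120

√350 = [18; 1,2,2,2,1,36, …], period ℓ=6 (even) → k=5
i=0: a=18 ⇒ p=18, q=1
…
i=2: a=2 ⇒ p=56, q=3
…
i=4: a=2 ⇒ p=318, q=17
i=5: a=1 ⇒ p=449, q=24
→ (449, 24).  Check: 449²=201601, 350·24²=201600, difference 1.
k=2:  x_2 = 449·449+350·24·24 = 403201,  y_2 = 449·24+24·449 = 21552
k=3:  x_3 = 449·403201+350·24·21552 = 362074049,  y_3 = 449·21552+24·403201 = 19353672
k=4:  x_4 = 449·362074049+350·24·19353672 = 325142092801,  y_4 = 449·19353672+24·362074049 = 17379575904
k=5:  x_5 = 449·325142092801+350·24·17379575904 = 291977237261249,  y_5 = 449·17379575904+24·325142092801 = 15606839808120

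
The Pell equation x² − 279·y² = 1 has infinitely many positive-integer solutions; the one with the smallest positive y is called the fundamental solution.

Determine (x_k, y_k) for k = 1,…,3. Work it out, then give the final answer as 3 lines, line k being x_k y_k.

1520 91
4620799 276640
14047227440 840985509

√279 = [16; 1,2,2,1,2,2,1,32, …], period ℓ=8 (even) → k=7
a_0=16:  p_0=16·1+0=16,  q_0=16·0+1=1
a_1=1:  p_1=1·16+1=17,  q_1=1·1+0=1
…
a_3=2:  p_3=2·50+17=117,  q_3=2·3+1=7
…
a_5=2:  p_5=2·167+117=451,  q_5=2·10+7=27
a_6=2:  p_6=2·451+167=1069,  q_6=2·27+10=64
a_7=1:  p_7=1·1069+451=1520,  q_7=1·64+27=91
(x₁, y₁) = (1520, 91);  1520² − 279·91² = 1 ✓
n=2: (1520,91)∘(1520,91) = (1520·1520+279·91·91, 1520·91+91·1520) = (4620799,276640)
n=3: (4620799,276640)∘(1520,91) = (1520·4620799+279·91·276640, 1520·276640+91·4620799) = (14047227440,840985509)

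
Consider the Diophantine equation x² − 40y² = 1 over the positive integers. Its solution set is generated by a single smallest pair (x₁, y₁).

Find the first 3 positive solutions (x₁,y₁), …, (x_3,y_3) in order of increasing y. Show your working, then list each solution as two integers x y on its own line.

d=40: √d = [6; 3,12] (ℓ=2, even), read p_1/q_1
a_0=6:  p_0=6·1+0=6,  q_0=6·0+1=1
a_1=3:  p_1=3·6+1=19,  q_1=3·1+0=3
→ (19, 3).  Check: 19²=361, 40·3²=360, difference 1.
(x_2, y_2) = (19·19 + 40·3·3, 19·3 + 3·19) = (721, 114)
(x_3, y_3) = (19·721 + 40·3·114, 19·114 + 3·721) = (27379, 4329)

19 3
721 114
27379 4329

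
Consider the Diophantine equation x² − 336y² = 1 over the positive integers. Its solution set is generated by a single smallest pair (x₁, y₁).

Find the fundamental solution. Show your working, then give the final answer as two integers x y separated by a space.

55 3

√336 = [18; 3,36, …], period ℓ=2 (even) → k=1
step 0: (18, 1)  from 18·(1,0) + (0,1)
step 1: (55, 3)  from 3·(18,1) + (1,0)
(x₁, y₁) = (55, 3);  55² − 336·3² = 1 ✓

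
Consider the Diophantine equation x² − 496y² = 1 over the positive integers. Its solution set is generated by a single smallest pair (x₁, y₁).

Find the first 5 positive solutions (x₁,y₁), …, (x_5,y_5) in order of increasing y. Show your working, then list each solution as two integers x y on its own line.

4620799 207480
42703566796801 1917446753040
394649197502177907199 17720272078000750440
3647189234337689639247667201 163763630995505661818050080
33705856733676329245494460531519999 1513437644680785412974289982477400

√496 → a₀=22, period (3,1,2,4,1,…,1,3,44); ℓ=16 even so k=15
a_0=22:  p_0=22·1+0=22,  q_0=22·0+1=1
a_1=3:  p_1=3·22+1=67,  q_1=3·1+0=3
a_2=1:  p_2=1·67+22=89,  q_2=1·3+1=4
a_3=2:  p_3=2·89+67=245,  q_3=2·4+3=11
a_4=4:  p_4=4·245+89=1069,  q_4=4·11+4=48
a_5=1:  p_5=1·1069+245=1314,  q_5=1·48+11=59
a_6=1:  p_6=1·1314+1069=2383,  q_6=1·59+48=107
a_7=2:  p_7=2·2383+1314=6080,  q_7=2·107+59=273
a_8=2:  p_8=2·6080+2383=14543,  q_8=2·273+107=653
a_9=2:  p_9=2·14543+6080=35166,  q_9=2·653+273=1579
a_10=1:  p_10=1·35166+14543=49709,  q_10=1·1579+653=2232
a_11=1:  p_11=1·49709+35166=84875,  q_11=1·2232+1579=3811
a_12=4:  p_12=4·84875+49709=389209,  q_12=4·3811+2232=17476
a_13=2:  p_13=2·389209+84875=863293,  q_13=2·17476+3811=38763
a_14=1:  p_14=1·863293+389209=1252502,  q_14=1·38763+17476=56239
a_15=3:  p_15=3·1252502+863293=4620799,  q_15=3·56239+38763=207480
fundamental: x₁=4620799, y₁=207480  (since 21351783398401 − 496·43047950400 = 1)
(4620799+207480√496)^2 = 42703566796801 + 1917446753040√496
(4620799+207480√496)^3 = 394649197502177907199 + 17720272078000750440√496
(4620799+207480√496)^4 = 3647189234337689639247667201 + 163763630995505661818050080√496
(4620799+207480√496)^5 = 33705856733676329245494460531519999 + 1513437644680785412974289982477400√496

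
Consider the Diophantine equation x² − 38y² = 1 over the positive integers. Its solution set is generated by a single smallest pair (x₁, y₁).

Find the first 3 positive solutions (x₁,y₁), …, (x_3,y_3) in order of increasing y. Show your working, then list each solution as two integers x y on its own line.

√38 = [6; 6,12, …], period ℓ=2 (even) → k=1
a_0=6:  p_0=6·1+0=6,  q_0=6·0+1=1
a_1=6:  p_1=6·6+1=37,  q_1=6·1+0=6
(x₁, y₁) = (37, 6);  37² − 38·6² = 1 ✓
k=2:  x_2 = 37·37+38·6·6 = 2737,  y_2 = 37·6+6·37 = 444
k=3:  x_3 = 37·2737+38·6·444 = 202501,  y_3 = 37·444+6·2737 = 32850

37 6
2737 444
202501 32850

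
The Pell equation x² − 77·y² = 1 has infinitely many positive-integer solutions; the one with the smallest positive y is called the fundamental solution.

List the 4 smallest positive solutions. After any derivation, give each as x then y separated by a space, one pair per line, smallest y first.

[8; 1,3,2,3,1,16] for √77; ℓ=6 ⇒ convergent index 5
step 0: (8, 1)  from 8·(1,0) + (0,1)
step 1: (9, 1)  from 1·(8,1) + (1,0)
step 2: (35, 4)  from 3·(9,1) + (8,1)
step 3: (79, 9)  from 2·(35,4) + (9,1)
step 4: (272, 31)  from 3·(79,9) + (35,4)
step 5: (351, 40)  from 1·(272,31) + (79,9)
→ (351, 40).  Check: 351²=123201, 77·40²=123200, difference 1.
k=2:  x_2 = 351·351+77·40·40 = 246401,  y_2 = 351·40+40·351 = 28080
k=3:  x_3 = 351·246401+77·40·28080 = 172973151,  y_3 = 351·28080+40·246401 = 19712120
k=4:  x_4 = 351·172973151+77·40·19712120 = 121426905601,  y_4 = 351·19712120+40·172973151 = 13837880160

351 40
246401 28080
172973151 19712120
121426905601 13837880160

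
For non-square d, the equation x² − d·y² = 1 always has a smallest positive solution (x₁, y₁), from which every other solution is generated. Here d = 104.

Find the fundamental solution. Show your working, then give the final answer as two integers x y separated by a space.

51 5

d=104: √d = [10; 5,20] (ℓ=2, even), read p_1/q_1
k=0  a_k=10  p_k/q_k = 10/1
k=1  a_k=5  p_k/q_k = 51/5
fundamental: x₁=51, y₁=5  (since 2601 − 104·25 = 1)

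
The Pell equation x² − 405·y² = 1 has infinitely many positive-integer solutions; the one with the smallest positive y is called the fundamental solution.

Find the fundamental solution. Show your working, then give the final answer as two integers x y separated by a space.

161 8

√405 = [20; 8,40, …], period ℓ=2 (even) → k=1
a_0=20:  p_0=20·1+0=20,  q_0=20·0+1=1
a_1=8:  p_1=8·20+1=161,  q_1=8·1+0=8
→ (161, 8).  Check: 161²=25921, 405·8²=25920, difference 1.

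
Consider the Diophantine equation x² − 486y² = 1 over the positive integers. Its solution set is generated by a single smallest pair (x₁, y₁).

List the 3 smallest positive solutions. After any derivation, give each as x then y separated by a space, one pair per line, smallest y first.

√486 → a₀=22, period (22,44); ℓ=2 even so k=1
a_0=22:  p_0=22·1+0=22,  q_0=22·0+1=1
a_1=22:  p_1=22·22+1=485,  q_1=22·1+0=22
fundamental: x₁=485, y₁=22  (since 235225 − 486·484 = 1)
(485+22√486)^2 = 470449 + 21340√486
(485+22√486)^3 = 456335045 + 20699778√486

485 22
470449 21340
456335045 20699778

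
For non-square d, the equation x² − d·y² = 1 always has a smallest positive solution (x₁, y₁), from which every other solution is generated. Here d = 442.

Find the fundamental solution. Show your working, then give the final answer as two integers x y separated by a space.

[21; 42] for √442; ℓ=1 ⇒ convergent index 1
i=0: a=21 ⇒ p=21, q=1
i=1: a=42 ⇒ p=883, q=42
(x₁, y₁) = (883, 42);  883² − 442·42² = 1 ✓

883 42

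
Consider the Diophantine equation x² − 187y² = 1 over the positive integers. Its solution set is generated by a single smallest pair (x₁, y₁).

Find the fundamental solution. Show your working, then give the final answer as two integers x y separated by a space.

√187 → a₀=13, period (1,2,13,2,1,26); ℓ=6 even so k=5
k=0  a_k=13  p_k/q_k = 13/1
…
k=2  a_k=2  p_k/q_k = 41/3
…
k=4  a_k=2  p_k/q_k = 1135/83
k=5  a_k=1  p_k/q_k = 1682/123
fundamental: x₁=1682, y₁=123  (since 2829124 − 187·15129 = 1)

1682 123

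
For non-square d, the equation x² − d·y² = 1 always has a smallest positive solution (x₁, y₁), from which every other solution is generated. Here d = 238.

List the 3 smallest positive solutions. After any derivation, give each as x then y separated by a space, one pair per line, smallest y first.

√238 → a₀=15, period (2,2,1,14,1,2,2,30); ℓ=8 even so k=7
i=0: a=15 ⇒ p=15, q=1
…
i=2: a=2 ⇒ p=77, q=5
…
i=5: a=1 ⇒ p=1697, q=110
i=6: a=2 ⇒ p=4983, q=323
i=7: a=2 ⇒ p=11663, q=756
(x₁, y₁) = (11663, 756);  11663² − 238·756² = 1 ✓
(x_2, y_2) = (11663·11663 + 238·756·756, 11663·756 + 756·11663) = (272051137, 17634456)
(x_3, y_3) = (11663·272051137 + 238·756·17634456, 11663·17634456 + 756·272051137) = (6345864809999, 411341319900)

11663 756
272051137 17634456
6345864809999 411341319900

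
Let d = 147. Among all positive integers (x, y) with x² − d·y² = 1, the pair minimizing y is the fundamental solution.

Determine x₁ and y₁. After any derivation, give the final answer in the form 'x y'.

d=147: √d = [12; 8,24] (ℓ=2, even), read p_1/q_1
a_0=12:  p_0=12·1+0=12,  q_0=12·0+1=1
a_1=8:  p_1=8·12+1=97,  q_1=8·1+0=8
fundamental: x₁=97, y₁=8  (since 9409 − 147·64 = 1)

97 8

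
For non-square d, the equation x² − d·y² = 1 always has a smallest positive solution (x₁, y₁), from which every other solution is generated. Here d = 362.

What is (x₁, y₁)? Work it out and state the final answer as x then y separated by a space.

[19; 38] for √362; ℓ=1 ⇒ convergent index 1
k=0  a_k=19  p_k/q_k = 19/1
k=1  a_k=38  p_k/q_k = 723/38
→ (723, 38).  Check: 723²=522729, 362·38²=522728, difference 1.

723 38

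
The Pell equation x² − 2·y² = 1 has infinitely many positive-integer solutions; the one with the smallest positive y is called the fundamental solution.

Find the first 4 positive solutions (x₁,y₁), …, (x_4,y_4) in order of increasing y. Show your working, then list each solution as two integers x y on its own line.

d=2: √d = [1; 2] (ℓ=1, odd), read p_1/q_1
step 0: (1, 1)  from 1·(1,0) + (0,1)
step 1: (3, 2)  from 2·(1,1) + (1,0)
→ (3, 2).  Check: 3²=9, 2·2²=8, difference 1.
(3+2√2)^2 = 17 + 12√2
(3+2√2)^3 = 99 + 70√2
(3+2√2)^4 = 577 + 408√2

3 2
17 12
99 70
577 408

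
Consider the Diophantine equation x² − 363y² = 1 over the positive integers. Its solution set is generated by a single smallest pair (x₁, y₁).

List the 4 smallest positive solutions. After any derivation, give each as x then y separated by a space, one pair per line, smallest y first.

√363 = [19; 19,38, …], period ℓ=2 (even) → k=1
k=0  a_k=19  p_k/q_k = 19/1
k=1  a_k=19  p_k/q_k = 362/19
→ (362, 19).  Check: 362²=131044, 363·19²=131043, difference 1.
k=2:  x_2 = 362·362+363·19·19 = 262087,  y_2 = 362·19+19·362 = 13756
k=3:  x_3 = 362·262087+363·19·13756 = 189750626,  y_3 = 362·13756+19·262087 = 9959325
k=4:  x_4 = 362·189750626+363·19·9959325 = 137379191137,  y_4 = 362·9959325+19·189750626 = 7210537544

362 19
262087 13756
189750626 9959325
137379191137 7210537544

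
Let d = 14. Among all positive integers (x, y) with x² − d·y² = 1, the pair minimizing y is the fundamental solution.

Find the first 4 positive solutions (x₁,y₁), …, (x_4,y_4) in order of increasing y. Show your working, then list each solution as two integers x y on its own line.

√14 → a₀=3, period (1,2,1,6); ℓ=4 even so k=3
k=0  a_k=3  p_k/q_k = 3/1
k=1  a_k=1  p_k/q_k = 4/1
k=2  a_k=2  p_k/q_k = 11/3
k=3  a_k=1  p_k/q_k = 15/4
→ (15, 4).  Check: 15²=225, 14·4²=224, difference 1.
n=2: (15,4)∘(15,4) = (15·15+14·4·4, 15·4+4·15) = (449,120)
n=3: (449,120)∘(15,4) = (15·449+14·4·120, 15·120+4·449) = (13455,3596)
n=4: (13455,3596)∘(15,4) = (15·13455+14·4·3596, 15·3596+4·13455) = (403201,107760)

15 4
449 120
13455 3596
403201 107760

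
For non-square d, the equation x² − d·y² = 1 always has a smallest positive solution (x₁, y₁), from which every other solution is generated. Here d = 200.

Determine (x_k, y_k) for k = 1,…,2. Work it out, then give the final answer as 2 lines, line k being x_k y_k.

√200 → a₀=14, period (7,28); ℓ=2 even so k=1
k=0  a_k=14  p_k/q_k = 14/1
k=1  a_k=7  p_k/q_k = 99/7
(x₁, y₁) = (99, 7);  99² − 200·7² = 1 ✓
n=2: (99,7)∘(99,7) = (99·99+200·7·7, 99·7+7·99) = (19601,1386)

99 7
19601 1386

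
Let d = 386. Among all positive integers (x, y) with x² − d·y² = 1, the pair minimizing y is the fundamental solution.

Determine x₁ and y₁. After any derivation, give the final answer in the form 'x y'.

√386 = [19; 1,1,1,4,1,18,1,4,1,1,1,38, …], period ℓ=12 (even) → k=11
step 0: (19, 1)  from 19·(1,0) + (0,1)
step 1: (20, 1)  from 1·(19,1) + (1,0)
…
step 7: (6621, 337)  from 1·(6287,320) + (334,17)
…
step 10: (72163, 3673)  from 1·(39392,2005) + (32771,1668)
step 11: (111555, 5678)  from 1·(72163,3673) + (39392,2005)
(x₁, y₁) = (111555, 5678);  111555² − 386·5678² = 1 ✓

111555 5678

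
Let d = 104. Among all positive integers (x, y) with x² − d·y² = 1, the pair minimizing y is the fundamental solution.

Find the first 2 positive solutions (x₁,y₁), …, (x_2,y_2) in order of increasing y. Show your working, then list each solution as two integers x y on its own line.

d=104: √d = [10; 5,20] (ℓ=2, even), read p_1/q_1
step 0: (10, 1)  from 10·(1,0) + (0,1)
step 1: (51, 5)  from 5·(10,1) + (1,0)
(x₁, y₁) = (51, 5);  51² − 104·5² = 1 ✓
k=2:  x_2 = 51·51+104·5·5 = 5201,  y_2 = 51·5+5·51 = 510

51 5
5201 510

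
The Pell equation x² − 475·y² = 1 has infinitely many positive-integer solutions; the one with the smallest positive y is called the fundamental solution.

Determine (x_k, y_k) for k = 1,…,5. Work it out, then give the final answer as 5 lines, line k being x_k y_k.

57799 2652
6681448801 306565896
772362118440199 35438404443156
89283516160768675201 4096608676513381392
10320995900380175197444999 473559769752155457709260

[21; 1,3,1,6,2,6,1,3,1,42] for √475; ℓ=10 ⇒ convergent index 9
a_0=21:  p_0=21·1+0=21,  q_0=21·0+1=1
…
a_2=3:  p_2=3·22+21=87,  q_2=3·1+1=4
…
a_5=2:  p_5=2·741+109=1591,  q_5=2·34+5=73
…
a_8=3:  p_8=3·11878+10287=45921,  q_8=3·545+472=2107
a_9=1:  p_9=1·45921+11878=57799,  q_9=1·2107+545=2652
fundamental: x₁=57799, y₁=2652  (since 3340724401 − 475·7033104 = 1)
n=2: (57799,2652)∘(57799,2652) = (57799·57799+475·2652·2652, 57799·2652+2652·57799) = (6681448801,306565896)
n=3: (6681448801,306565896)∘(57799,2652) = (57799·6681448801+475·2652·306565896, 57799·306565896+2652·6681448801) = (772362118440199,35438404443156)
n=4: (772362118440199,35438404443156)∘(57799,2652) = (57799·772362118440199+475·2652·35438404443156, 57799·35438404443156+2652·772362118440199) = (89283516160768675201,4096608676513381392)
n=5: (89283516160768675201,4096608676513381392)∘(57799,2652) = (57799·89283516160768675201+475·2652·4096608676513381392, 57799·4096608676513381392+2652·89283516160768675201) = (10320995900380175197444999,473559769752155457709260)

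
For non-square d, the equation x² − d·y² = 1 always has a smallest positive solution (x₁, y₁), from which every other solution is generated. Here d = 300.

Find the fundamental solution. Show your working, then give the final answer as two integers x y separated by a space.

1351 78

√300 = [17; 3,8,3,34, …], period ℓ=4 (even) → k=3
a_0=17:  p_0=17·1+0=17,  q_0=17·0+1=1
a_1=3:  p_1=3·17+1=52,  q_1=3·1+0=3
a_2=8:  p_2=8·52+17=433,  q_2=8·3+1=25
a_3=3:  p_3=3·433+52=1351,  q_3=3·25+3=78
→ (1351, 78).  Check: 1351²=1825201, 300·78²=1825200, difference 1.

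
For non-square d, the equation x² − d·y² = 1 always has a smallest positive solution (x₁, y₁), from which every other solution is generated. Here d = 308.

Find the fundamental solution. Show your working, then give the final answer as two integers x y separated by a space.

351 20

√308 = [17; 1,1,4,1,1,34, …], period ℓ=6 (even) → k=5
a_0=17:  p_0=17·1+0=17,  q_0=17·0+1=1
…
a_4=1:  p_4=1·158+35=193,  q_4=1·9+2=11
a_5=1:  p_5=1·193+158=351,  q_5=1·11+9=20
fundamental: x₁=351, y₁=20  (since 123201 − 308·400 = 1)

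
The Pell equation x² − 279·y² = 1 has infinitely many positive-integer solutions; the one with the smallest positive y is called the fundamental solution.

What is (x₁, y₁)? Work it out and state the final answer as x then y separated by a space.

1520 91

d=279: √d = [16; 1,2,2,1,2,2,1,32] (ℓ=8, even), read p_7/q_7
step 0: (16, 1)  from 16·(1,0) + (0,1)
step 1: (17, 1)  from 1·(16,1) + (1,0)
…
step 3: (117, 7)  from 2·(50,3) + (17,1)
step 4: (167, 10)  from 1·(117,7) + (50,3)
step 5: (451, 27)  from 2·(167,10) + (117,7)
step 6: (1069, 64)  from 2·(451,27) + (167,10)
step 7: (1520, 91)  from 1·(1069,64) + (451,27)
(x₁, y₁) = (1520, 91);  1520² − 279·91² = 1 ✓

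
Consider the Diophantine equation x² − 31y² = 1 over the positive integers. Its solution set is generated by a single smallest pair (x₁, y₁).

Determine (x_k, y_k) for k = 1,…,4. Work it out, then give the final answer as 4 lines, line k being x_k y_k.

d=31: √d = [5; 1,1,3,5,3,1,1,10] (ℓ=8, even), read p_7/q_7
i=0: a=5 ⇒ p=5, q=1
i=1: a=1 ⇒ p=6, q=1
…
i=4: a=5 ⇒ p=206, q=37
…
i=6: a=1 ⇒ p=863, q=155
i=7: a=1 ⇒ p=1520, q=273
→ (1520, 273).  Check: 1520²=2310400, 31·273²=2310399, difference 1.
(x_2, y_2) = (1520·1520 + 31·273·273, 1520·273 + 273·1520) = (4620799, 829920)
(x_3, y_3) = (1520·4620799 + 31·273·829920, 1520·829920 + 273·4620799) = (14047227440, 2522956527)
(x_4, y_4) = (1520·14047227440 + 31·273·2522956527, 1520·2522956527 + 273·14047227440) = (42703566796801, 7669787012160)

1520 273
4620799 829920
14047227440 2522956527
42703566796801 7669787012160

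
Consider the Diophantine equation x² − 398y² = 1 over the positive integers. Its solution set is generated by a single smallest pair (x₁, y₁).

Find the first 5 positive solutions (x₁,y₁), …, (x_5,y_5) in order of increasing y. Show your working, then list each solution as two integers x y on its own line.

399 20
318401 15960
254083599 12736060
202758393601 10163359920
161800944009999 8110348480100

√398 = [19; 1,18,1,38, …], period ℓ=4 (even) → k=3
step 0: (19, 1)  from 19·(1,0) + (0,1)
step 1: (20, 1)  from 1·(19,1) + (1,0)
step 2: (379, 19)  from 18·(20,1) + (19,1)
step 3: (399, 20)  from 1·(379,19) + (20,1)
→ (399, 20).  Check: 399²=159201, 398·20²=159200, difference 1.
n=2: (399,20)∘(399,20) = (399·399+398·20·20, 399·20+20·399) = (318401,15960)
n=3: (318401,15960)∘(399,20) = (399·318401+398·20·15960, 399·15960+20·318401) = (254083599,12736060)
n=4: (254083599,12736060)∘(399,20) = (399·254083599+398·20·12736060, 399·12736060+20·254083599) = (202758393601,10163359920)
n=5: (202758393601,10163359920)∘(399,20) = (399·202758393601+398·20·10163359920, 399·10163359920+20·202758393601) = (161800944009999,8110348480100)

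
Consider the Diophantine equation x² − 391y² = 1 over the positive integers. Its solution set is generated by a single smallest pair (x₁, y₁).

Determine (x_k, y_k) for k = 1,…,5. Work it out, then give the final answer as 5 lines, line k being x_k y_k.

7338680 371133
107712448284799 5447252648880
1580934379957370111960 79951288138564985667
23203943031010998074028940801 1173473838473442730776750240
340572625285638001757449457184853400 17223497977856489447705304337580733

√391 = [19; 1,3,2,2,1,…,3,1,38, …], period ℓ=16 (even) → k=15
step 0: (19, 1)  from 19·(1,0) + (0,1)
step 1: (20, 1)  from 1·(19,1) + (1,0)
…
step 3: (178, 9)  from 2·(79,4) + (20,1)
step 4: (435, 22)  from 2·(178,9) + (79,4)
step 5: (613, 31)  from 1·(435,22) + (178,9)
…
step 8: (52519, 2656)  from 19·(2709,137) + (1048,53)
…
step 11: (268013, 13554)  from 1·(160266,8105) + (107747,5449)
…
step 14: (5678083, 287153)  from 3·(1660597,83980) + (696292,35213)
step 15: (7338680, 371133)  from 1·(5678083,287153) + (1660597,83980)
(x₁, y₁) = (7338680, 371133);  7338680² − 391·371133² = 1 ✓
(7338680+371133√391)^2 = 107712448284799 + 5447252648880√391
(7338680+371133√391)^3 = 1580934379957370111960 + 79951288138564985667√391
(7338680+371133√391)^4 = 23203943031010998074028940801 + 1173473838473442730776750240√391
(7338680+371133√391)^5 = 340572625285638001757449457184853400 + 17223497977856489447705304337580733√391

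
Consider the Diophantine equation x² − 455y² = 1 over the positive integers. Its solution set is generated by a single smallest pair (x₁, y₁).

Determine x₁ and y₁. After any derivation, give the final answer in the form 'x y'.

64 3

d=455: √d = [21; 3,42] (ℓ=2, even), read p_1/q_1
a_0=21:  p_0=21·1+0=21,  q_0=21·0+1=1
a_1=3:  p_1=3·21+1=64,  q_1=3·1+0=3
fundamental: x₁=64, y₁=3  (since 4096 − 455·9 = 1)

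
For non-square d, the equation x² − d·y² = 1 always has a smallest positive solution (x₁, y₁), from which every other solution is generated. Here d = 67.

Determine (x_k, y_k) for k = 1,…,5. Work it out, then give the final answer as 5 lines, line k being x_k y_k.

d=67: √d = [8; 5,2,1,1,7,1,1,2,5,16] (ℓ=10, even), read p_9/q_9
a_0=8:  p_0=8·1+0=8,  q_0=8·0+1=1
a_1=5:  p_1=5·8+1=41,  q_1=5·1+0=5
…
a_4=1:  p_4=1·131+90=221,  q_4=1·16+11=27
a_5=7:  p_5=7·221+131=1678,  q_5=7·27+16=205
…
a_7=1:  p_7=1·1899+1678=3577,  q_7=1·232+205=437
a_8=2:  p_8=2·3577+1899=9053,  q_8=2·437+232=1106
a_9=5:  p_9=5·9053+3577=48842,  q_9=5·1106+437=5967
fundamental: x₁=48842, y₁=5967  (since 2385540964 − 67·35605089 = 1)
(48842+5967√67)^2 = 4771081927 + 582880428√67
(48842+5967√67)^3 = 466058366908226 + 56938091722785√67
(48842+5967√67)^4 = 45526445508292066657 + 5561940551265649512√67
(48842+5967√67)^5 = 4447205302565943872414162 + 543312600752895615207423√67

48842 5967
4771081927 582880428
466058366908226 56938091722785
45526445508292066657 5561940551265649512
4447205302565943872414162 543312600752895615207423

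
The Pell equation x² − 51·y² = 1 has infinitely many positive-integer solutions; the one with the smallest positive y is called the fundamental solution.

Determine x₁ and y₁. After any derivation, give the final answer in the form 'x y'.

50 7

√51 → a₀=7, period (7,14); ℓ=2 even so k=1
k=0  a_k=7  p_k/q_k = 7/1
k=1  a_k=7  p_k/q_k = 50/7
→ (50, 7).  Check: 50²=2500, 51·7²=2499, difference 1.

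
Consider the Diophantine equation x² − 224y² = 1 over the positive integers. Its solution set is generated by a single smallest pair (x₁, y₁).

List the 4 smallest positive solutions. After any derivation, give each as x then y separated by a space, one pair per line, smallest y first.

d=224: √d = [14; 1,28] (ℓ=2, even), read p_1/q_1
i=0: a=14 ⇒ p=14, q=1
i=1: a=1 ⇒ p=15, q=1
→ (15, 1).  Check: 15²=225, 224·1²=224, difference 1.
n=2: (15,1)∘(15,1) = (15·15+224·1·1, 15·1+1·15) = (449,30)
n=3: (449,30)∘(15,1) = (15·449+224·1·30, 15·30+1·449) = (13455,899)
n=4: (13455,899)∘(15,1) = (15·13455+224·1·899, 15·899+1·13455) = (403201,26940)

15 1
449 30
13455 899
403201 26940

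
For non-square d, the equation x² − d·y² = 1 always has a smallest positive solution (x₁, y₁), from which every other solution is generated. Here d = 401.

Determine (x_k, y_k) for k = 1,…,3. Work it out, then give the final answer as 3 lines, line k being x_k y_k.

801 40
1283201 64080
2055687201 102656120

√401 → a₀=20, period (40); ℓ=1 odd so k=1
step 0: (20, 1)  from 20·(1,0) + (0,1)
step 1: (801, 40)  from 40·(20,1) + (1,0)
(x₁, y₁) = (801, 40);  801² − 401·40² = 1 ✓
k=2:  x_2 = 801·801+401·40·40 = 1283201,  y_2 = 801·40+40·801 = 64080
k=3:  x_3 = 801·1283201+401·40·64080 = 2055687201,  y_3 = 801·64080+40·1283201 = 102656120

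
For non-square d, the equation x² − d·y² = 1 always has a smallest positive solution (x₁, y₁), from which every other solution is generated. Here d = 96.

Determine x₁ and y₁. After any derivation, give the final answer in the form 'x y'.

[9; 1,3,1,18] for √96; ℓ=4 ⇒ convergent index 3
a_0=9:  p_0=9·1+0=9,  q_0=9·0+1=1
a_1=1:  p_1=1·9+1=10,  q_1=1·1+0=1
a_2=3:  p_2=3·10+9=39,  q_2=3·1+1=4
a_3=1:  p_3=1·39+10=49,  q_3=1·4+1=5
→ (49, 5).  Check: 49²=2401, 96·5²=2400, difference 1.

49 5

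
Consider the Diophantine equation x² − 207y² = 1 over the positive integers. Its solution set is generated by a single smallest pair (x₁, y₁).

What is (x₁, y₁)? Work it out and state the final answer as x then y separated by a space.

d=207: √d = [14; 2,1,1,2,1,1,2,28] (ℓ=8, even), read p_7/q_7
k=0  a_k=14  p_k/q_k = 14/1
…
k=3  a_k=1  p_k/q_k = 72/5
k=4  a_k=2  p_k/q_k = 187/13
…
k=6  a_k=1  p_k/q_k = 446/31
k=7  a_k=2  p_k/q_k = 1151/80
(x₁, y₁) = (1151, 80);  1151² − 207·80² = 1 ✓

1151 80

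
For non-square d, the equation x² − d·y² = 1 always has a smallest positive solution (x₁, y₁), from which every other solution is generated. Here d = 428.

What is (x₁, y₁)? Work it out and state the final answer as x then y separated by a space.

1850887 89466

d=428: √d = [20; 1,2,4,1,5,10,5,1,4,2,1,40] (ℓ=12, even), read p_11/q_11
a_0=20:  p_0=20·1+0=20,  q_0=20·0+1=1
…
a_3=4:  p_3=4·62+21=269,  q_3=4·3+1=13
…
a_10=2:  p_10=2·577179+119350=1273708,  q_10=2·27899+5769=61567
a_11=1:  p_11=1·1273708+577179=1850887,  q_11=1·61567+27899=89466
→ (1850887, 89466).  Check: 1850887²=3425782686769, 428·89466²=3425782686768, difference 1.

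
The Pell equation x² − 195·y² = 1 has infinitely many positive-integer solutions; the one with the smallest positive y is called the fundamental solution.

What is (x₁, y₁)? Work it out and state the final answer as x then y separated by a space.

[13; 1,26] for √195; ℓ=2 ⇒ convergent index 1
k=0  a_k=13  p_k/q_k = 13/1
k=1  a_k=1  p_k/q_k = 14/1
(x₁, y₁) = (14, 1);  14² − 195·1² = 1 ✓

14 1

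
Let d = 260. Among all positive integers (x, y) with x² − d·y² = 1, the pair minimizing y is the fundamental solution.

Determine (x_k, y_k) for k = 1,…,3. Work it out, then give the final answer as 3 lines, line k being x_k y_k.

129 8
33281 2064
8586369 532504

√260 → a₀=16, period (8,32); ℓ=2 even so k=1
step 0: (16, 1)  from 16·(1,0) + (0,1)
step 1: (129, 8)  from 8·(16,1) + (1,0)
(x₁, y₁) = (129, 8);  129² − 260·8² = 1 ✓
(x_2, y_2) = (129·129 + 260·8·8, 129·8 + 8·129) = (33281, 2064)
(x_3, y_3) = (129·33281 + 260·8·2064, 129·2064 + 8·33281) = (8586369, 532504)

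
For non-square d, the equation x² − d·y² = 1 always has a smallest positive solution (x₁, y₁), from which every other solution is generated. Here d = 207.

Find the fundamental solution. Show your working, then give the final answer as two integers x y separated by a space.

1151 80

d=207: √d = [14; 2,1,1,2,1,1,2,28] (ℓ=8, even), read p_7/q_7
i=0: a=14 ⇒ p=14, q=1
i=1: a=2 ⇒ p=29, q=2
i=2: a=1 ⇒ p=43, q=3
…
i=4: a=2 ⇒ p=187, q=13
…
i=6: a=1 ⇒ p=446, q=31
i=7: a=2 ⇒ p=1151, q=80
→ (1151, 80).  Check: 1151²=1324801, 207·80²=1324800, difference 1.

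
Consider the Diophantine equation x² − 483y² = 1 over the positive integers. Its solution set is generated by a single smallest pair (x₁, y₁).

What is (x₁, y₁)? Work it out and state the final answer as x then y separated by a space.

22 1

√483 = [21; 1,42, …], period ℓ=2 (even) → k=1
k=0  a_k=21  p_k/q_k = 21/1
k=1  a_k=1  p_k/q_k = 22/1
(x₁, y₁) = (22, 1);  22² − 483·1² = 1 ✓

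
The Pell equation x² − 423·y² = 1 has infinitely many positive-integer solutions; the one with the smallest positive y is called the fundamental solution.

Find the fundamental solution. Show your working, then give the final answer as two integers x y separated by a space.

4607 224

[20; 1,1,3,4,3,1,1,40] for √423; ℓ=8 ⇒ convergent index 7
k=0  a_k=20  p_k/q_k = 20/1
k=1  a_k=1  p_k/q_k = 21/1
k=2  a_k=1  p_k/q_k = 41/2
…
k=6  a_k=1  p_k/q_k = 2612/127
k=7  a_k=1  p_k/q_k = 4607/224
(x₁, y₁) = (4607, 224);  4607² − 423·224² = 1 ✓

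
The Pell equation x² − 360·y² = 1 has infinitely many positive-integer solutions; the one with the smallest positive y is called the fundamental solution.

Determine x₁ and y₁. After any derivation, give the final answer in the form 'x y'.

19 1

√360 = [18; 1,36, …], period ℓ=2 (even) → k=1
k=0  a_k=18  p_k/q_k = 18/1
k=1  a_k=1  p_k/q_k = 19/1
→ (19, 1).  Check: 19²=361, 360·1²=360, difference 1.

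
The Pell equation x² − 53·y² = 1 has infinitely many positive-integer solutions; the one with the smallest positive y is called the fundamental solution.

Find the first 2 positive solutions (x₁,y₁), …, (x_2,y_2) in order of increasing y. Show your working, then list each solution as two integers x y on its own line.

66249 9100
8777860001 1205731800

d=53: √d = [7; 3,1,1,3,14] (ℓ=5, odd), read p_9/q_9
k=0  a_k=7  p_k/q_k = 7/1
k=1  a_k=3  p_k/q_k = 22/3
k=2  a_k=1  p_k/q_k = 29/4
k=3  a_k=1  p_k/q_k = 51/7
…
k=5  a_k=14  p_k/q_k = 2599/357
k=6  a_k=3  p_k/q_k = 7979/1096
k=7  a_k=1  p_k/q_k = 10578/1453
k=8  a_k=1  p_k/q_k = 18557/2549
k=9  a_k=3  p_k/q_k = 66249/9100
(x₁, y₁) = (66249, 9100);  66249² − 53·9100² = 1 ✓
(x_2, y_2) = (66249·66249 + 53·9100·9100, 66249·9100 + 9100·66249) = (8777860001, 1205731800)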